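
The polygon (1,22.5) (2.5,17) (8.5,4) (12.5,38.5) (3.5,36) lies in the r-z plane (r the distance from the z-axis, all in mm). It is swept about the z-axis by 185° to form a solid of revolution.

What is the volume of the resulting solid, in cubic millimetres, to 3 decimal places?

Volume = 5081.013 mm³

Profile (r,z), 5 vertices: (1,22.5) (2.5,17) (8.5,4) (12.5,38.5) (3.5,36)
edge 0: (1,22.5)→(2.5,17)  cross = 1·17 − 2.5·22.5 = -39.2500; (r_i+r_j)·cross = 3.5·-39.2500 = -137.3750
edge 1: (2.5,17)→(8.5,4)  cross = 2.5·4 − 8.5·17 = -134.5000; (r_i+r_j)·cross = 11·-134.5000 = -1479.5000
edge 2: (8.5,4)→(12.5,38.5)  cross = 8.5·38.5 − 12.5·4 = 277.2500; (r_i+r_j)·cross = 21·277.2500 = 5822.2500
edge 3: (12.5,38.5)→(3.5,36)  cross = 12.5·36 − 3.5·38.5 = 315.2500; (r_i+r_j)·cross = 16·315.2500 = 5044.0000
edge 4: (3.5,36)→(1,22.5)  cross = 3.5·22.5 − 1·36 = 42.7500; (r_i+r_j)·cross = 4.5·42.7500 = 192.3750
Σcross = 461.5000 → A = |Σcross|/2 = 230.7500 mm²
Σ(r_i+r_j)·cross = 9441.7500 → first moment M = |Σ|/6 = 1573.6250
R_c = M/A = 1573.6250/230.7500 = 6.8196 mm
θ = 185° = 3.228859 rad
V = θ·R_c·A = 3.228859·6.8196·230.7500 = 5081.013 mm³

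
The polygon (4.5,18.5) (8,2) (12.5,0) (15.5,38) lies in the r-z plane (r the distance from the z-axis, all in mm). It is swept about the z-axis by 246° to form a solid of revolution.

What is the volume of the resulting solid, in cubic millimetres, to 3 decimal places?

Profile (r,z), 4 vertices: (4.5,18.5) (8,2) (12.5,0) (15.5,38)
edge 0: (4.5,18.5)→(8,2)  cross = 4.5·2 − 8·18.5 = -139.0000; (r_i+r_j)·cross = 12.5·-139.0000 = -1737.5000
edge 1: (8,2)→(12.5,0)  cross = 8·0 − 12.5·2 = -25.0000; (r_i+r_j)·cross = 20.5·-25.0000 = -512.5000
edge 2: (12.5,0)→(15.5,38)  cross = 12.5·38 − 15.5·0 = 475.0000; (r_i+r_j)·cross = 28·475.0000 = 13300.0000
edge 3: (15.5,38)→(4.5,18.5)  cross = 15.5·18.5 − 4.5·38 = 115.7500; (r_i+r_j)·cross = 20·115.7500 = 2315.0000
Σcross = 426.7500 → A = |Σcross|/2 = 213.3750 mm²
Σ(r_i+r_j)·cross = 13365.0000 → first moment M = |Σ|/6 = 2227.5000
R_c = M/A = 2227.5000/213.3750 = 10.4394 mm
θ = 246° = 4.293510 rad
V = θ·R_c·A = 4.293510·10.4394·213.3750 = 9563.793 mm³

Volume = 9563.793 mm³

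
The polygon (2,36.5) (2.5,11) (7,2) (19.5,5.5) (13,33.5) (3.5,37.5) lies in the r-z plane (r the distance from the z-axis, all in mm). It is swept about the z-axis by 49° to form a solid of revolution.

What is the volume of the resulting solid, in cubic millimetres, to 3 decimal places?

Volume = 3463.214 mm³

Profile (r,z), 6 vertices: (2,36.5) (2.5,11) (7,2) (19.5,5.5) (13,33.5) (3.5,37.5)
edge 0: (2,36.5)→(2.5,11)  cross = 2·11 − 2.5·36.5 = -69.2500; (r_i+r_j)·cross = 4.5·-69.2500 = -311.6250
edge 1: (2.5,11)→(7,2)  cross = 2.5·2 − 7·11 = -72.0000; (r_i+r_j)·cross = 9.5·-72.0000 = -684.0000
edge 2: (7,2)→(19.5,5.5)  cross = 7·5.5 − 19.5·2 = -0.5000; (r_i+r_j)·cross = 26.5·-0.5000 = -13.2500
edge 3: (19.5,5.5)→(13,33.5)  cross = 19.5·33.5 − 13·5.5 = 581.7500; (r_i+r_j)·cross = 32.5·581.7500 = 18906.8750
edge 4: (13,33.5)→(3.5,37.5)  cross = 13·37.5 − 3.5·33.5 = 370.2500; (r_i+r_j)·cross = 16.5·370.2500 = 6109.1250
edge 5: (3.5,37.5)→(2,36.5)  cross = 3.5·36.5 − 2·37.5 = 52.7500; (r_i+r_j)·cross = 5.5·52.7500 = 290.1250
Σcross = 863.0000 → A = |Σcross|/2 = 431.5000 mm²
Σ(r_i+r_j)·cross = 24297.2500 → first moment M = |Σ|/6 = 4049.5417
R_c = M/A = 4049.5417/431.5000 = 9.3848 mm
θ = 49° = 0.855211 rad
V = θ·R_c·A = 0.855211·9.3848·431.5000 = 3463.214 mm³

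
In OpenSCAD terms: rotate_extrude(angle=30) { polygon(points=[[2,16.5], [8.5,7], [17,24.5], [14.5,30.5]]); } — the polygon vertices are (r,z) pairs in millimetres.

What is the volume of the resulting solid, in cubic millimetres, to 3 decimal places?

Profile (r,z), 4 vertices: (2,16.5) (8.5,7) (17,24.5) (14.5,30.5)
edge 0: (2,16.5)→(8.5,7)  cross = 2·7 − 8.5·16.5 = -126.2500; (r_i+r_j)·cross = 10.5·-126.2500 = -1325.6250
edge 1: (8.5,7)→(17,24.5)  cross = 8.5·24.5 − 17·7 = 89.2500; (r_i+r_j)·cross = 25.5·89.2500 = 2275.8750
edge 2: (17,24.5)→(14.5,30.5)  cross = 17·30.5 − 14.5·24.5 = 163.2500; (r_i+r_j)·cross = 31.5·163.2500 = 5142.3750
edge 3: (14.5,30.5)→(2,16.5)  cross = 14.5·16.5 − 2·30.5 = 178.2500; (r_i+r_j)·cross = 16.5·178.2500 = 2941.1250
Σcross = 304.5000 → A = |Σcross|/2 = 152.2500 mm²
Σ(r_i+r_j)·cross = 9033.7500 → first moment M = |Σ|/6 = 1505.6250
R_c = M/A = 1505.6250/152.2500 = 9.8892 mm
θ = 30° = 0.523599 rad
V = θ·R_c·A = 0.523599·9.8892·152.2500 = 788.343 mm³

Volume = 788.343 mm³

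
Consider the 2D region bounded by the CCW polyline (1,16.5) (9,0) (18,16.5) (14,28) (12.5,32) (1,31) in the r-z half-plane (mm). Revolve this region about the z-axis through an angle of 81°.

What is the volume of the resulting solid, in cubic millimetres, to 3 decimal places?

Profile (r,z), 6 vertices: (1,16.5) (9,0) (18,16.5) (14,28) (12.5,32) (1,31)
edge 0: (1,16.5)→(9,0)  cross = 1·0 − 9·16.5 = -148.5000; (r_i+r_j)·cross = 10·-148.5000 = -1485.0000
edge 1: (9,0)→(18,16.5)  cross = 9·16.5 − 18·0 = 148.5000; (r_i+r_j)·cross = 27·148.5000 = 4009.5000
edge 2: (18,16.5)→(14,28)  cross = 18·28 − 14·16.5 = 273.0000; (r_i+r_j)·cross = 32·273.0000 = 8736.0000
edge 3: (14,28)→(12.5,32)  cross = 14·32 − 12.5·28 = 98.0000; (r_i+r_j)·cross = 26.5·98.0000 = 2597.0000
edge 4: (12.5,32)→(1,31)  cross = 12.5·31 − 1·32 = 355.5000; (r_i+r_j)·cross = 13.5·355.5000 = 4799.2500
edge 5: (1,31)→(1,16.5)  cross = 1·16.5 − 1·31 = -14.5000; (r_i+r_j)·cross = 2·-14.5000 = -29.0000
Σcross = 712.0000 → A = |Σcross|/2 = 356.0000 mm²
Σ(r_i+r_j)·cross = 18627.7500 → first moment M = |Σ|/6 = 3104.6250
R_c = M/A = 3104.6250/356.0000 = 8.7209 mm
θ = 81° = 1.413717 rad
V = θ·R_c·A = 1.413717·8.7209·356.0000 = 4389.060 mm³

Volume = 4389.060 mm³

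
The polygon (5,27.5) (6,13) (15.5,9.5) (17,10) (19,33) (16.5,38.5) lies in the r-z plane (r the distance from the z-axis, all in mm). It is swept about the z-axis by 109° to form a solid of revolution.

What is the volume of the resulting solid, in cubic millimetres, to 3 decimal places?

Profile (r,z), 6 vertices: (5,27.5) (6,13) (15.5,9.5) (17,10) (19,33) (16.5,38.5)
edge 0: (5,27.5)→(6,13)  cross = 5·13 − 6·27.5 = -100.0000; (r_i+r_j)·cross = 11·-100.0000 = -1100.0000
edge 1: (6,13)→(15.5,9.5)  cross = 6·9.5 − 15.5·13 = -144.5000; (r_i+r_j)·cross = 21.5·-144.5000 = -3106.7500
edge 2: (15.5,9.5)→(17,10)  cross = 15.5·10 − 17·9.5 = -6.5000; (r_i+r_j)·cross = 32.5·-6.5000 = -211.2500
edge 3: (17,10)→(19,33)  cross = 17·33 − 19·10 = 371.0000; (r_i+r_j)·cross = 36·371.0000 = 13356.0000
edge 4: (19,33)→(16.5,38.5)  cross = 19·38.5 − 16.5·33 = 187.0000; (r_i+r_j)·cross = 35.5·187.0000 = 6638.5000
edge 5: (16.5,38.5)→(5,27.5)  cross = 16.5·27.5 − 5·38.5 = 261.2500; (r_i+r_j)·cross = 21.5·261.2500 = 5616.8750
Σcross = 568.2500 → A = |Σcross|/2 = 284.1250 mm²
Σ(r_i+r_j)·cross = 21193.3750 → first moment M = |Σ|/6 = 3532.2292
R_c = M/A = 3532.2292/284.1250 = 12.4320 mm
θ = 109° = 1.902409 rad
V = θ·R_c·A = 1.902409·12.4320·284.1250 = 6719.744 mm³

Volume = 6719.744 mm³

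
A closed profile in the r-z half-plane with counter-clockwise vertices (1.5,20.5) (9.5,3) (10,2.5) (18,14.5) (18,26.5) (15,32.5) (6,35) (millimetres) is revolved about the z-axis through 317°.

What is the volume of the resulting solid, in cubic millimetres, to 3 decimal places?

Profile (r,z), 7 vertices: (1.5,20.5) (9.5,3) (10,2.5) (18,14.5) (18,26.5) (15,32.5) (6,35)
edge 0: (1.5,20.5)→(9.5,3)  cross = 1.5·3 − 9.5·20.5 = -190.2500; (r_i+r_j)·cross = 11·-190.2500 = -2092.7500
edge 1: (9.5,3)→(10,2.5)  cross = 9.5·2.5 − 10·3 = -6.2500; (r_i+r_j)·cross = 19.5·-6.2500 = -121.8750
edge 2: (10,2.5)→(18,14.5)  cross = 10·14.5 − 18·2.5 = 100.0000; (r_i+r_j)·cross = 28·100.0000 = 2800.0000
edge 3: (18,14.5)→(18,26.5)  cross = 18·26.5 − 18·14.5 = 216.0000; (r_i+r_j)·cross = 36·216.0000 = 7776.0000
edge 4: (18,26.5)→(15,32.5)  cross = 18·32.5 − 15·26.5 = 187.5000; (r_i+r_j)·cross = 33·187.5000 = 6187.5000
edge 5: (15,32.5)→(6,35)  cross = 15·35 − 6·32.5 = 330.0000; (r_i+r_j)·cross = 21·330.0000 = 6930.0000
edge 6: (6,35)→(1.5,20.5)  cross = 6·20.5 − 1.5·35 = 70.5000; (r_i+r_j)·cross = 7.5·70.5000 = 528.7500
Σcross = 707.5000 → A = |Σcross|/2 = 353.7500 mm²
Σ(r_i+r_j)·cross = 22007.6250 → first moment M = |Σ|/6 = 3667.9375
R_c = M/A = 3667.9375/353.7500 = 10.3687 mm
θ = 317° = 5.532694 rad
V = θ·R_c·A = 5.532694·10.3687·353.7500 = 20293.575 mm³

Volume = 20293.575 mm³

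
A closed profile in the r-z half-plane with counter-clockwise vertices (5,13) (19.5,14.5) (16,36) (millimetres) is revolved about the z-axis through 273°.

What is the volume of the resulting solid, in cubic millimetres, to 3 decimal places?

Profile (r,z), 3 vertices: (5,13) (19.5,14.5) (16,36)
edge 0: (5,13)→(19.5,14.5)  cross = 5·14.5 − 19.5·13 = -181.0000; (r_i+r_j)·cross = 24.5·-181.0000 = -4434.5000
edge 1: (19.5,14.5)→(16,36)  cross = 19.5·36 − 16·14.5 = 470.0000; (r_i+r_j)·cross = 35.5·470.0000 = 16685.0000
edge 2: (16,36)→(5,13)  cross = 16·13 − 5·36 = 28.0000; (r_i+r_j)·cross = 21·28.0000 = 588.0000
Σcross = 317.0000 → A = |Σcross|/2 = 158.5000 mm²
Σ(r_i+r_j)·cross = 12838.5000 → first moment M = |Σ|/6 = 2139.7500
R_c = M/A = 2139.7500/158.5000 = 13.5000 mm
θ = 273° = 4.764749 rad
V = θ·R_c·A = 4.764749·13.5000·158.5000 = 10195.371 mm³

Volume = 10195.371 mm³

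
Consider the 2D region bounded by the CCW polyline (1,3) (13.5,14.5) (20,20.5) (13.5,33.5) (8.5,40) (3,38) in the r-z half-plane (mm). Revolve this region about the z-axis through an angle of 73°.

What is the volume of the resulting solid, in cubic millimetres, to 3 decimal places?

Profile (r,z), 6 vertices: (1,3) (13.5,14.5) (20,20.5) (13.5,33.5) (8.5,40) (3,38)
edge 0: (1,3)→(13.5,14.5)  cross = 1·14.5 − 13.5·3 = -26.0000; (r_i+r_j)·cross = 14.5·-26.0000 = -377.0000
edge 1: (13.5,14.5)→(20,20.5)  cross = 13.5·20.5 − 20·14.5 = -13.2500; (r_i+r_j)·cross = 33.5·-13.2500 = -443.8750
edge 2: (20,20.5)→(13.5,33.5)  cross = 20·33.5 − 13.5·20.5 = 393.2500; (r_i+r_j)·cross = 33.5·393.2500 = 13173.8750
edge 3: (13.5,33.5)→(8.5,40)  cross = 13.5·40 − 8.5·33.5 = 255.2500; (r_i+r_j)·cross = 22·255.2500 = 5615.5000
edge 4: (8.5,40)→(3,38)  cross = 8.5·38 − 3·40 = 203.0000; (r_i+r_j)·cross = 11.5·203.0000 = 2334.5000
edge 5: (3,38)→(1,3)  cross = 3·3 − 1·38 = -29.0000; (r_i+r_j)·cross = 4·-29.0000 = -116.0000
Σcross = 783.2500 → A = |Σcross|/2 = 391.6250 mm²
Σ(r_i+r_j)·cross = 20187.0000 → first moment M = |Σ|/6 = 3364.5000
R_c = M/A = 3364.5000/391.6250 = 8.5911 mm
θ = 73° = 1.274090 rad
V = θ·R_c·A = 1.274090·8.5911·391.6250 = 4286.677 mm³

Volume = 4286.677 mm³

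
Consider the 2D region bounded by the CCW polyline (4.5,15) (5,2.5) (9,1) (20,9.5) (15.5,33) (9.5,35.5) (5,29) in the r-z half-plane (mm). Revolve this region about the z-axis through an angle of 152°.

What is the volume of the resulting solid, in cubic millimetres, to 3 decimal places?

Volume = 11524.200 mm³

Profile (r,z), 7 vertices: (4.5,15) (5,2.5) (9,1) (20,9.5) (15.5,33) (9.5,35.5) (5,29)
edge 0: (4.5,15)→(5,2.5)  cross = 4.5·2.5 − 5·15 = -63.7500; (r_i+r_j)·cross = 9.5·-63.7500 = -605.6250
edge 1: (5,2.5)→(9,1)  cross = 5·1 − 9·2.5 = -17.5000; (r_i+r_j)·cross = 14·-17.5000 = -245.0000
edge 2: (9,1)→(20,9.5)  cross = 9·9.5 − 20·1 = 65.5000; (r_i+r_j)·cross = 29·65.5000 = 1899.5000
edge 3: (20,9.5)→(15.5,33)  cross = 20·33 − 15.5·9.5 = 512.7500; (r_i+r_j)·cross = 35.5·512.7500 = 18202.6250
edge 4: (15.5,33)→(9.5,35.5)  cross = 15.5·35.5 − 9.5·33 = 236.7500; (r_i+r_j)·cross = 25·236.7500 = 5918.7500
edge 5: (9.5,35.5)→(5,29)  cross = 9.5·29 − 5·35.5 = 98.0000; (r_i+r_j)·cross = 14.5·98.0000 = 1421.0000
edge 6: (5,29)→(4.5,15)  cross = 5·15 − 4.5·29 = -55.5000; (r_i+r_j)·cross = 9.5·-55.5000 = -527.2500
Σcross = 776.2500 → A = |Σcross|/2 = 388.1250 mm²
Σ(r_i+r_j)·cross = 26064.0000 → first moment M = |Σ|/6 = 4344.0000
R_c = M/A = 4344.0000/388.1250 = 11.1923 mm
θ = 152° = 2.652900 rad
V = θ·R_c·A = 2.652900·11.1923·388.1250 = 11524.200 mm³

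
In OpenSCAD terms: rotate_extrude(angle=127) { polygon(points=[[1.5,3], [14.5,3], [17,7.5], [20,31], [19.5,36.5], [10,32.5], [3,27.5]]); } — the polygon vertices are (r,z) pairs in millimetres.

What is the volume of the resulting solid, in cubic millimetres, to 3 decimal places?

Volume = 11153.725 mm³

Profile (r,z), 7 vertices: (1.5,3) (14.5,3) (17,7.5) (20,31) (19.5,36.5) (10,32.5) (3,27.5)
edge 0: (1.5,3)→(14.5,3)  cross = 1.5·3 − 14.5·3 = -39.0000; (r_i+r_j)·cross = 16·-39.0000 = -624.0000
edge 1: (14.5,3)→(17,7.5)  cross = 14.5·7.5 − 17·3 = 57.7500; (r_i+r_j)·cross = 31.5·57.7500 = 1819.1250
edge 2: (17,7.5)→(20,31)  cross = 17·31 − 20·7.5 = 377.0000; (r_i+r_j)·cross = 37·377.0000 = 13949.0000
edge 3: (20,31)→(19.5,36.5)  cross = 20·36.5 − 19.5·31 = 125.5000; (r_i+r_j)·cross = 39.5·125.5000 = 4957.2500
edge 4: (19.5,36.5)→(10,32.5)  cross = 19.5·32.5 − 10·36.5 = 268.7500; (r_i+r_j)·cross = 29.5·268.7500 = 7928.1250
edge 5: (10,32.5)→(3,27.5)  cross = 10·27.5 − 3·32.5 = 177.5000; (r_i+r_j)·cross = 13·177.5000 = 2307.5000
edge 6: (3,27.5)→(1.5,3)  cross = 3·3 − 1.5·27.5 = -32.2500; (r_i+r_j)·cross = 4.5·-32.2500 = -145.1250
Σcross = 935.2500 → A = |Σcross|/2 = 467.6250 mm²
Σ(r_i+r_j)·cross = 30191.8750 → first moment M = |Σ|/6 = 5031.9792
R_c = M/A = 5031.9792/467.6250 = 10.7607 mm
θ = 127° = 2.216568 rad
V = θ·R_c·A = 2.216568·10.7607·467.6250 = 11153.725 mm³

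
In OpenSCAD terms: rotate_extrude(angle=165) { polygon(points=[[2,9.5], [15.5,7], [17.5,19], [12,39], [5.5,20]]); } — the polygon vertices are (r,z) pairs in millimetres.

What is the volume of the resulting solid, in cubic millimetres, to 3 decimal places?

Profile (r,z), 5 vertices: (2,9.5) (15.5,7) (17.5,19) (12,39) (5.5,20)
edge 0: (2,9.5)→(15.5,7)  cross = 2·7 − 15.5·9.5 = -133.2500; (r_i+r_j)·cross = 17.5·-133.2500 = -2331.8750
edge 1: (15.5,7)→(17.5,19)  cross = 15.5·19 − 17.5·7 = 172.0000; (r_i+r_j)·cross = 33·172.0000 = 5676.0000
edge 2: (17.5,19)→(12,39)  cross = 17.5·39 − 12·19 = 454.5000; (r_i+r_j)·cross = 29.5·454.5000 = 13407.7500
edge 3: (12,39)→(5.5,20)  cross = 12·20 − 5.5·39 = 25.5000; (r_i+r_j)·cross = 17.5·25.5000 = 446.2500
edge 4: (5.5,20)→(2,9.5)  cross = 5.5·9.5 − 2·20 = 12.2500; (r_i+r_j)·cross = 7.5·12.2500 = 91.8750
Σcross = 531.0000 → A = |Σcross|/2 = 265.5000 mm²
Σ(r_i+r_j)·cross = 17290.0000 → first moment M = |Σ|/6 = 2881.6667
R_c = M/A = 2881.6667/265.5000 = 10.8537 mm
θ = 165° = 2.879793 rad
V = θ·R_c·A = 2.879793·10.8537·265.5000 = 8298.604 mm³

Volume = 8298.604 mm³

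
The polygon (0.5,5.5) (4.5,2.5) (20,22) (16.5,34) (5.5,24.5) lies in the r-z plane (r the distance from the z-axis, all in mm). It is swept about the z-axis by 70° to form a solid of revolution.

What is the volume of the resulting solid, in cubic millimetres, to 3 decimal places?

Profile (r,z), 5 vertices: (0.5,5.5) (4.5,2.5) (20,22) (16.5,34) (5.5,24.5)
edge 0: (0.5,5.5)→(4.5,2.5)  cross = 0.5·2.5 − 4.5·5.5 = -23.5000; (r_i+r_j)·cross = 5·-23.5000 = -117.5000
edge 1: (4.5,2.5)→(20,22)  cross = 4.5·22 − 20·2.5 = 49.0000; (r_i+r_j)·cross = 24.5·49.0000 = 1200.5000
edge 2: (20,22)→(16.5,34)  cross = 20·34 − 16.5·22 = 317.0000; (r_i+r_j)·cross = 36.5·317.0000 = 11570.5000
edge 3: (16.5,34)→(5.5,24.5)  cross = 16.5·24.5 − 5.5·34 = 217.2500; (r_i+r_j)·cross = 22·217.2500 = 4779.5000
edge 4: (5.5,24.5)→(0.5,5.5)  cross = 5.5·5.5 − 0.5·24.5 = 18.0000; (r_i+r_j)·cross = 6·18.0000 = 108.0000
Σcross = 577.7500 → A = |Σcross|/2 = 288.8750 mm²
Σ(r_i+r_j)·cross = 17541.0000 → first moment M = |Σ|/6 = 2923.5000
R_c = M/A = 2923.5000/288.8750 = 10.1203 mm
θ = 70° = 1.221730 rad
V = θ·R_c·A = 1.221730·10.1203·288.8750 = 3571.729 mm³

Volume = 3571.729 mm³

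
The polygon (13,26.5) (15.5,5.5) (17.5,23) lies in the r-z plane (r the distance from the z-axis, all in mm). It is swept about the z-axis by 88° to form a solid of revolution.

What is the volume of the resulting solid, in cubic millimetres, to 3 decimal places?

Volume = 1009.720 mm³

Profile (r,z), 3 vertices: (13,26.5) (15.5,5.5) (17.5,23)
edge 0: (13,26.5)→(15.5,5.5)  cross = 13·5.5 − 15.5·26.5 = -339.2500; (r_i+r_j)·cross = 28.5·-339.2500 = -9668.6250
edge 1: (15.5,5.5)→(17.5,23)  cross = 15.5·23 − 17.5·5.5 = 260.2500; (r_i+r_j)·cross = 33·260.2500 = 8588.2500
edge 2: (17.5,23)→(13,26.5)  cross = 17.5·26.5 − 13·23 = 164.7500; (r_i+r_j)·cross = 30.5·164.7500 = 5024.8750
Σcross = 85.7500 → A = |Σcross|/2 = 42.8750 mm²
Σ(r_i+r_j)·cross = 3944.5000 → first moment M = |Σ|/6 = 657.4167
R_c = M/A = 657.4167/42.8750 = 15.3333 mm
θ = 88° = 1.535890 rad
V = θ·R_c·A = 1.535890·15.3333·42.8750 = 1009.720 mm³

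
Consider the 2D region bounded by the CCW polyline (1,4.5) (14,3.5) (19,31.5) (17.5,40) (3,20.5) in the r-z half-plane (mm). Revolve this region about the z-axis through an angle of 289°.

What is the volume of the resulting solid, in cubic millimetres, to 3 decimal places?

Volume = 20135.444 mm³

Profile (r,z), 5 vertices: (1,4.5) (14,3.5) (19,31.5) (17.5,40) (3,20.5)
edge 0: (1,4.5)→(14,3.5)  cross = 1·3.5 − 14·4.5 = -59.5000; (r_i+r_j)·cross = 15·-59.5000 = -892.5000
edge 1: (14,3.5)→(19,31.5)  cross = 14·31.5 − 19·3.5 = 374.5000; (r_i+r_j)·cross = 33·374.5000 = 12358.5000
edge 2: (19,31.5)→(17.5,40)  cross = 19·40 − 17.5·31.5 = 208.7500; (r_i+r_j)·cross = 36.5·208.7500 = 7619.3750
edge 3: (17.5,40)→(3,20.5)  cross = 17.5·20.5 − 3·40 = 238.7500; (r_i+r_j)·cross = 20.5·238.7500 = 4894.3750
edge 4: (3,20.5)→(1,4.5)  cross = 3·4.5 − 1·20.5 = -7.0000; (r_i+r_j)·cross = 4·-7.0000 = -28.0000
Σcross = 755.5000 → A = |Σcross|/2 = 377.7500 mm²
Σ(r_i+r_j)·cross = 23951.7500 → first moment M = |Σ|/6 = 3991.9583
R_c = M/A = 3991.9583/377.7500 = 10.5677 mm
θ = 289° = 5.044002 rad
V = θ·R_c·A = 5.044002·10.5677·377.7500 = 20135.444 mm³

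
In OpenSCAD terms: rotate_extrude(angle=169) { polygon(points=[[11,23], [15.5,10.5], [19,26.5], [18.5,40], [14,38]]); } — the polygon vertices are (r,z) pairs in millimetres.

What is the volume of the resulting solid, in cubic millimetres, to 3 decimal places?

Profile (r,z), 5 vertices: (11,23) (15.5,10.5) (19,26.5) (18.5,40) (14,38)
edge 0: (11,23)→(15.5,10.5)  cross = 11·10.5 − 15.5·23 = -241.0000; (r_i+r_j)·cross = 26.5·-241.0000 = -6386.5000
edge 1: (15.5,10.5)→(19,26.5)  cross = 15.5·26.5 − 19·10.5 = 211.2500; (r_i+r_j)·cross = 34.5·211.2500 = 7288.1250
edge 2: (19,26.5)→(18.5,40)  cross = 19·40 − 18.5·26.5 = 269.7500; (r_i+r_j)·cross = 37.5·269.7500 = 10115.6250
edge 3: (18.5,40)→(14,38)  cross = 18.5·38 − 14·40 = 143.0000; (r_i+r_j)·cross = 32.5·143.0000 = 4647.5000
edge 4: (14,38)→(11,23)  cross = 14·23 − 11·38 = -96.0000; (r_i+r_j)·cross = 25·-96.0000 = -2400.0000
Σcross = 287.0000 → A = |Σcross|/2 = 143.5000 mm²
Σ(r_i+r_j)·cross = 13264.7500 → first moment M = |Σ|/6 = 2210.7917
R_c = M/A = 2210.7917/143.5000 = 15.4062 mm
θ = 169° = 2.949606 rad
V = θ·R_c·A = 2.949606·15.4062·143.5000 = 6520.965 mm³

Volume = 6520.965 mm³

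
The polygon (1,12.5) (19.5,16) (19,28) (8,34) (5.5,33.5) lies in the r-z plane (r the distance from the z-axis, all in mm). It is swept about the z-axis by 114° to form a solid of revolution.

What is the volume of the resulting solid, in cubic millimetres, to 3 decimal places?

Profile (r,z), 5 vertices: (1,12.5) (19.5,16) (19,28) (8,34) (5.5,33.5)
edge 0: (1,12.5)→(19.5,16)  cross = 1·16 − 19.5·12.5 = -227.7500; (r_i+r_j)·cross = 20.5·-227.7500 = -4668.8750
edge 1: (19.5,16)→(19,28)  cross = 19.5·28 − 19·16 = 242.0000; (r_i+r_j)·cross = 38.5·242.0000 = 9317.0000
edge 2: (19,28)→(8,34)  cross = 19·34 − 8·28 = 422.0000; (r_i+r_j)·cross = 27·422.0000 = 11394.0000
edge 3: (8,34)→(5.5,33.5)  cross = 8·33.5 − 5.5·34 = 81.0000; (r_i+r_j)·cross = 13.5·81.0000 = 1093.5000
edge 4: (5.5,33.5)→(1,12.5)  cross = 5.5·12.5 − 1·33.5 = 35.2500; (r_i+r_j)·cross = 6.5·35.2500 = 229.1250
Σcross = 552.5000 → A = |Σcross|/2 = 276.2500 mm²
Σ(r_i+r_j)·cross = 17364.7500 → first moment M = |Σ|/6 = 2894.1250
R_c = M/A = 2894.1250/276.2500 = 10.4765 mm
θ = 114° = 1.989675 rad
V = θ·R_c·A = 1.989675·10.4765·276.2500 = 5758.369 mm³

Volume = 5758.369 mm³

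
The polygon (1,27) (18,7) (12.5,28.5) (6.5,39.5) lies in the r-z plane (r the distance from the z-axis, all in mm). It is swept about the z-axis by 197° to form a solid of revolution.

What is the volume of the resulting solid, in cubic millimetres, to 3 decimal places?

Volume = 6165.013 mm³

Profile (r,z), 4 vertices: (1,27) (18,7) (12.5,28.5) (6.5,39.5)
edge 0: (1,27)→(18,7)  cross = 1·7 − 18·27 = -479.0000; (r_i+r_j)·cross = 19·-479.0000 = -9101.0000
edge 1: (18,7)→(12.5,28.5)  cross = 18·28.5 − 12.5·7 = 425.5000; (r_i+r_j)·cross = 30.5·425.5000 = 12977.7500
edge 2: (12.5,28.5)→(6.5,39.5)  cross = 12.5·39.5 − 6.5·28.5 = 308.5000; (r_i+r_j)·cross = 19·308.5000 = 5861.5000
edge 3: (6.5,39.5)→(1,27)  cross = 6.5·27 − 1·39.5 = 136.0000; (r_i+r_j)·cross = 7.5·136.0000 = 1020.0000
Σcross = 391.0000 → A = |Σcross|/2 = 195.5000 mm²
Σ(r_i+r_j)·cross = 10758.2500 → first moment M = |Σ|/6 = 1793.0417
R_c = M/A = 1793.0417/195.5000 = 9.1716 mm
θ = 197° = 3.438299 rad
V = θ·R_c·A = 3.438299·9.1716·195.5000 = 6165.013 mm³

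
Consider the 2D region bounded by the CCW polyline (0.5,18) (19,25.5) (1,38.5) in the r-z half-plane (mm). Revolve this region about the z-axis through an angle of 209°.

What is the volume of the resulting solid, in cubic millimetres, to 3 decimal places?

Volume = 4679.896 mm³

Profile (r,z), 3 vertices: (0.5,18) (19,25.5) (1,38.5)
edge 0: (0.5,18)→(19,25.5)  cross = 0.5·25.5 − 19·18 = -329.2500; (r_i+r_j)·cross = 19.5·-329.2500 = -6420.3750
edge 1: (19,25.5)→(1,38.5)  cross = 19·38.5 − 1·25.5 = 706.0000; (r_i+r_j)·cross = 20·706.0000 = 14120.0000
edge 2: (1,38.5)→(0.5,18)  cross = 1·18 − 0.5·38.5 = -1.2500; (r_i+r_j)·cross = 1.5·-1.2500 = -1.8750
Σcross = 375.5000 → A = |Σcross|/2 = 187.7500 mm²
Σ(r_i+r_j)·cross = 7697.7500 → first moment M = |Σ|/6 = 1282.9583
R_c = M/A = 1282.9583/187.7500 = 6.8333 mm
θ = 209° = 3.647738 rad
V = θ·R_c·A = 3.647738·6.8333·187.7500 = 4679.896 mm³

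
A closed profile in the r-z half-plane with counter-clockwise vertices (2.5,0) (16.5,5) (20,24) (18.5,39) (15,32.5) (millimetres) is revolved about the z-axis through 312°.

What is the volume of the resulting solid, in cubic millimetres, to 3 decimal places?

Profile (r,z), 5 vertices: (2.5,0) (16.5,5) (20,24) (18.5,39) (15,32.5)
edge 0: (2.5,0)→(16.5,5)  cross = 2.5·5 − 16.5·0 = 12.5000; (r_i+r_j)·cross = 19·12.5000 = 237.5000
edge 1: (16.5,5)→(20,24)  cross = 16.5·24 − 20·5 = 296.0000; (r_i+r_j)·cross = 36.5·296.0000 = 10804.0000
edge 2: (20,24)→(18.5,39)  cross = 20·39 − 18.5·24 = 336.0000; (r_i+r_j)·cross = 38.5·336.0000 = 12936.0000
edge 3: (18.5,39)→(15,32.5)  cross = 18.5·32.5 − 15·39 = 16.2500; (r_i+r_j)·cross = 33.5·16.2500 = 544.3750
edge 4: (15,32.5)→(2.5,0)  cross = 15·0 − 2.5·32.5 = -81.2500; (r_i+r_j)·cross = 17.5·-81.2500 = -1421.8750
Σcross = 579.5000 → A = |Σcross|/2 = 289.7500 mm²
Σ(r_i+r_j)·cross = 23100.0000 → first moment M = |Σ|/6 = 3850.0000
R_c = M/A = 3850.0000/289.7500 = 13.2873 mm
θ = 312° = 5.445427 rad
V = θ·R_c·A = 5.445427·13.2873·289.7500 = 20964.895 mm³

Volume = 20964.895 mm³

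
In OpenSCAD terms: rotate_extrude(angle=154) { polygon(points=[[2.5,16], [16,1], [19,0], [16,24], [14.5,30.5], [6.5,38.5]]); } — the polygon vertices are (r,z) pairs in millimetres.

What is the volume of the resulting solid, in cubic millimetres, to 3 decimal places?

Profile (r,z), 6 vertices: (2.5,16) (16,1) (19,0) (16,24) (14.5,30.5) (6.5,38.5)
edge 0: (2.5,16)→(16,1)  cross = 2.5·1 − 16·16 = -253.5000; (r_i+r_j)·cross = 18.5·-253.5000 = -4689.7500
edge 1: (16,1)→(19,0)  cross = 16·0 − 19·1 = -19.0000; (r_i+r_j)·cross = 35·-19.0000 = -665.0000
edge 2: (19,0)→(16,24)  cross = 19·24 − 16·0 = 456.0000; (r_i+r_j)·cross = 35·456.0000 = 15960.0000
edge 3: (16,24)→(14.5,30.5)  cross = 16·30.5 − 14.5·24 = 140.0000; (r_i+r_j)·cross = 30.5·140.0000 = 4270.0000
edge 4: (14.5,30.5)→(6.5,38.5)  cross = 14.5·38.5 − 6.5·30.5 = 360.0000; (r_i+r_j)·cross = 21·360.0000 = 7560.0000
edge 5: (6.5,38.5)→(2.5,16)  cross = 6.5·16 − 2.5·38.5 = 7.7500; (r_i+r_j)·cross = 9·7.7500 = 69.7500
Σcross = 691.2500 → A = |Σcross|/2 = 345.6250 mm²
Σ(r_i+r_j)·cross = 22505.0000 → first moment M = |Σ|/6 = 3750.8333
R_c = M/A = 3750.8333/345.6250 = 10.8523 mm
θ = 154° = 2.687807 rad
V = θ·R_c·A = 2.687807·10.8523·345.6250 = 10081.516 mm³

Volume = 10081.516 mm³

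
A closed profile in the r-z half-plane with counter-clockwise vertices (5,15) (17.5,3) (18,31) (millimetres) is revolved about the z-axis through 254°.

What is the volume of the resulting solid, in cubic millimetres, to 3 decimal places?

Profile (r,z), 3 vertices: (5,15) (17.5,3) (18,31)
edge 0: (5,15)→(17.5,3)  cross = 5·3 − 17.5·15 = -247.5000; (r_i+r_j)·cross = 22.5·-247.5000 = -5568.7500
edge 1: (17.5,3)→(18,31)  cross = 17.5·31 − 18·3 = 488.5000; (r_i+r_j)·cross = 35.5·488.5000 = 17341.7500
edge 2: (18,31)→(5,15)  cross = 18·15 − 5·31 = 115.0000; (r_i+r_j)·cross = 23·115.0000 = 2645.0000
Σcross = 356.0000 → A = |Σcross|/2 = 178.0000 mm²
Σ(r_i+r_j)·cross = 14418.0000 → first moment M = |Σ|/6 = 2403.0000
R_c = M/A = 2403.0000/178.0000 = 13.5000 mm
θ = 254° = 4.433136 rad
V = θ·R_c·A = 4.433136·13.5000·178.0000 = 10652.827 mm³

Volume = 10652.827 mm³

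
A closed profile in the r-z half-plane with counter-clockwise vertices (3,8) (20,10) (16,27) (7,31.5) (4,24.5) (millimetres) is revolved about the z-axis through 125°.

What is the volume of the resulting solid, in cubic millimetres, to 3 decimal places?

Volume = 6597.708 mm³

Profile (r,z), 5 vertices: (3,8) (20,10) (16,27) (7,31.5) (4,24.5)
edge 0: (3,8)→(20,10)  cross = 3·10 − 20·8 = -130.0000; (r_i+r_j)·cross = 23·-130.0000 = -2990.0000
edge 1: (20,10)→(16,27)  cross = 20·27 − 16·10 = 380.0000; (r_i+r_j)·cross = 36·380.0000 = 13680.0000
edge 2: (16,27)→(7,31.5)  cross = 16·31.5 − 7·27 = 315.0000; (r_i+r_j)·cross = 23·315.0000 = 7245.0000
edge 3: (7,31.5)→(4,24.5)  cross = 7·24.5 − 4·31.5 = 45.5000; (r_i+r_j)·cross = 11·45.5000 = 500.5000
edge 4: (4,24.5)→(3,8)  cross = 4·8 − 3·24.5 = -41.5000; (r_i+r_j)·cross = 7·-41.5000 = -290.5000
Σcross = 569.0000 → A = |Σcross|/2 = 284.5000 mm²
Σ(r_i+r_j)·cross = 18145.0000 → first moment M = |Σ|/6 = 3024.1667
R_c = M/A = 3024.1667/284.5000 = 10.6298 mm
θ = 125° = 2.181662 rad
V = θ·R_c·A = 2.181662·10.6298·284.5000 = 6597.708 mm³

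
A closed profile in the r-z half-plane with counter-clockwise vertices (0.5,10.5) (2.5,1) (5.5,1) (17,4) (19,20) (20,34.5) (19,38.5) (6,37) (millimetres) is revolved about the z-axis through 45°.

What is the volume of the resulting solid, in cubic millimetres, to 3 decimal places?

Profile (r,z), 8 vertices: (0.5,10.5) (2.5,1) (5.5,1) (17,4) (19,20) (20,34.5) (19,38.5) (6,37)
edge 0: (0.5,10.5)→(2.5,1)  cross = 0.5·1 − 2.5·10.5 = -25.7500; (r_i+r_j)·cross = 3·-25.7500 = -77.2500
edge 1: (2.5,1)→(5.5,1)  cross = 2.5·1 − 5.5·1 = -3.0000; (r_i+r_j)·cross = 8·-3.0000 = -24.0000
edge 2: (5.5,1)→(17,4)  cross = 5.5·4 − 17·1 = 5.0000; (r_i+r_j)·cross = 22.5·5.0000 = 112.5000
edge 3: (17,4)→(19,20)  cross = 17·20 − 19·4 = 264.0000; (r_i+r_j)·cross = 36·264.0000 = 9504.0000
edge 4: (19,20)→(20,34.5)  cross = 19·34.5 − 20·20 = 255.5000; (r_i+r_j)·cross = 39·255.5000 = 9964.5000
edge 5: (20,34.5)→(19,38.5)  cross = 20·38.5 − 19·34.5 = 114.5000; (r_i+r_j)·cross = 39·114.5000 = 4465.5000
edge 6: (19,38.5)→(6,37)  cross = 19·37 − 6·38.5 = 472.0000; (r_i+r_j)·cross = 25·472.0000 = 11800.0000
edge 7: (6,37)→(0.5,10.5)  cross = 6·10.5 − 0.5·37 = 44.5000; (r_i+r_j)·cross = 6.5·44.5000 = 289.2500
Σcross = 1126.7500 → A = |Σcross|/2 = 563.3750 mm²
Σ(r_i+r_j)·cross = 36034.5000 → first moment M = |Σ|/6 = 6005.7500
R_c = M/A = 6005.7500/563.3750 = 10.6603 mm
θ = 45° = 0.785398 rad
V = θ·R_c·A = 0.785398·10.6603·563.3750 = 4716.905 mm³

Volume = 4716.905 mm³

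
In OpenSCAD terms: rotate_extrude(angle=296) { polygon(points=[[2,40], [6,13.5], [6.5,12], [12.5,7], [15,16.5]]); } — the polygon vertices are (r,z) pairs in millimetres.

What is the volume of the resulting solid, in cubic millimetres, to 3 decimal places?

Profile (r,z), 5 vertices: (2,40) (6,13.5) (6.5,12) (12.5,7) (15,16.5)
edge 0: (2,40)→(6,13.5)  cross = 2·13.5 − 6·40 = -213.0000; (r_i+r_j)·cross = 8·-213.0000 = -1704.0000
edge 1: (6,13.5)→(6.5,12)  cross = 6·12 − 6.5·13.5 = -15.7500; (r_i+r_j)·cross = 12.5·-15.7500 = -196.8750
edge 2: (6.5,12)→(12.5,7)  cross = 6.5·7 − 12.5·12 = -104.5000; (r_i+r_j)·cross = 19·-104.5000 = -1985.5000
edge 3: (12.5,7)→(15,16.5)  cross = 12.5·16.5 − 15·7 = 101.2500; (r_i+r_j)·cross = 27.5·101.2500 = 2784.3750
edge 4: (15,16.5)→(2,40)  cross = 15·40 − 2·16.5 = 567.0000; (r_i+r_j)·cross = 17·567.0000 = 9639.0000
Σcross = 335.0000 → A = |Σcross|/2 = 167.5000 mm²
Σ(r_i+r_j)·cross = 8537.0000 → first moment M = |Σ|/6 = 1422.8333
R_c = M/A = 1422.8333/167.5000 = 8.4945 mm
θ = 296° = 5.166175 rad
V = θ·R_c·A = 5.166175·8.4945·167.5000 = 7350.605 mm³

Volume = 7350.605 mm³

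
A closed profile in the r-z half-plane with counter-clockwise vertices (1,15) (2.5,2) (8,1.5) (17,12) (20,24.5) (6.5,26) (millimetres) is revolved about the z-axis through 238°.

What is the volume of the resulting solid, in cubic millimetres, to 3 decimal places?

Volume = 12555.979 mm³

Profile (r,z), 6 vertices: (1,15) (2.5,2) (8,1.5) (17,12) (20,24.5) (6.5,26)
edge 0: (1,15)→(2.5,2)  cross = 1·2 − 2.5·15 = -35.5000; (r_i+r_j)·cross = 3.5·-35.5000 = -124.2500
edge 1: (2.5,2)→(8,1.5)  cross = 2.5·1.5 − 8·2 = -12.2500; (r_i+r_j)·cross = 10.5·-12.2500 = -128.6250
edge 2: (8,1.5)→(17,12)  cross = 8·12 − 17·1.5 = 70.5000; (r_i+r_j)·cross = 25·70.5000 = 1762.5000
edge 3: (17,12)→(20,24.5)  cross = 17·24.5 − 20·12 = 176.5000; (r_i+r_j)·cross = 37·176.5000 = 6530.5000
edge 4: (20,24.5)→(6.5,26)  cross = 20·26 − 6.5·24.5 = 360.7500; (r_i+r_j)·cross = 26.5·360.7500 = 9559.8750
edge 5: (6.5,26)→(1,15)  cross = 6.5·15 − 1·26 = 71.5000; (r_i+r_j)·cross = 7.5·71.5000 = 536.2500
Σcross = 631.5000 → A = |Σcross|/2 = 315.7500 mm²
Σ(r_i+r_j)·cross = 18136.2500 → first moment M = |Σ|/6 = 3022.7083
R_c = M/A = 3022.7083/315.7500 = 9.5731 mm
θ = 238° = 4.153884 rad
V = θ·R_c·A = 4.153884·9.5731·315.7500 = 12555.979 mm³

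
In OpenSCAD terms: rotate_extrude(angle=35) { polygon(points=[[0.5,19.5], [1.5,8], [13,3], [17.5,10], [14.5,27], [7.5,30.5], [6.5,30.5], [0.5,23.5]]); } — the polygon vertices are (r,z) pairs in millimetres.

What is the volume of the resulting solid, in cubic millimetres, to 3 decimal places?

Profile (r,z), 8 vertices: (0.5,19.5) (1.5,8) (13,3) (17.5,10) (14.5,27) (7.5,30.5) (6.5,30.5) (0.5,23.5)
edge 0: (0.5,19.5)→(1.5,8)  cross = 0.5·8 − 1.5·19.5 = -25.2500; (r_i+r_j)·cross = 2·-25.2500 = -50.5000
edge 1: (1.5,8)→(13,3)  cross = 1.5·3 − 13·8 = -99.5000; (r_i+r_j)·cross = 14.5·-99.5000 = -1442.7500
edge 2: (13,3)→(17.5,10)  cross = 13·10 − 17.5·3 = 77.5000; (r_i+r_j)·cross = 30.5·77.5000 = 2363.7500
edge 3: (17.5,10)→(14.5,27)  cross = 17.5·27 − 14.5·10 = 327.5000; (r_i+r_j)·cross = 32·327.5000 = 10480.0000
edge 4: (14.5,27)→(7.5,30.5)  cross = 14.5·30.5 − 7.5·27 = 239.7500; (r_i+r_j)·cross = 22·239.7500 = 5274.5000
edge 5: (7.5,30.5)→(6.5,30.5)  cross = 7.5·30.5 − 6.5·30.5 = 30.5000; (r_i+r_j)·cross = 14·30.5000 = 427.0000
edge 6: (6.5,30.5)→(0.5,23.5)  cross = 6.5·23.5 − 0.5·30.5 = 137.5000; (r_i+r_j)·cross = 7·137.5000 = 962.5000
edge 7: (0.5,23.5)→(0.5,19.5)  cross = 0.5·19.5 − 0.5·23.5 = -2.0000; (r_i+r_j)·cross = 1·-2.0000 = -2.0000
Σcross = 686.0000 → A = |Σcross|/2 = 343.0000 mm²
Σ(r_i+r_j)·cross = 18012.5000 → first moment M = |Σ|/6 = 3002.0833
R_c = M/A = 3002.0833/343.0000 = 8.7524 mm
θ = 35° = 0.610865 rad
V = θ·R_c·A = 0.610865·8.7524·343.0000 = 1833.868 mm³

Volume = 1833.868 mm³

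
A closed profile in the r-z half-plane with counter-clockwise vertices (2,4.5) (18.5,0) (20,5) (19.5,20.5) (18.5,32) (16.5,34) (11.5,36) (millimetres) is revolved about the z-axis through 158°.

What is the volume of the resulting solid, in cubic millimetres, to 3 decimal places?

Profile (r,z), 7 vertices: (2,4.5) (18.5,0) (20,5) (19.5,20.5) (18.5,32) (16.5,34) (11.5,36)
edge 0: (2,4.5)→(18.5,0)  cross = 2·0 − 18.5·4.5 = -83.2500; (r_i+r_j)·cross = 20.5·-83.2500 = -1706.6250
edge 1: (18.5,0)→(20,5)  cross = 18.5·5 − 20·0 = 92.5000; (r_i+r_j)·cross = 38.5·92.5000 = 3561.2500
edge 2: (20,5)→(19.5,20.5)  cross = 20·20.5 − 19.5·5 = 312.5000; (r_i+r_j)·cross = 39.5·312.5000 = 12343.7500
edge 3: (19.5,20.5)→(18.5,32)  cross = 19.5·32 − 18.5·20.5 = 244.7500; (r_i+r_j)·cross = 38·244.7500 = 9300.5000
edge 4: (18.5,32)→(16.5,34)  cross = 18.5·34 − 16.5·32 = 101.0000; (r_i+r_j)·cross = 35·101.0000 = 3535.0000
edge 5: (16.5,34)→(11.5,36)  cross = 16.5·36 − 11.5·34 = 203.0000; (r_i+r_j)·cross = 28·203.0000 = 5684.0000
edge 6: (11.5,36)→(2,4.5)  cross = 11.5·4.5 − 2·36 = -20.2500; (r_i+r_j)·cross = 13.5·-20.2500 = -273.3750
Σcross = 850.2500 → A = |Σcross|/2 = 425.1250 mm²
Σ(r_i+r_j)·cross = 32444.5000 → first moment M = |Σ|/6 = 5407.4167
R_c = M/A = 5407.4167/425.1250 = 12.7196 mm
θ = 158° = 2.757620 rad
V = θ·R_c·A = 2.757620·12.7196·425.1250 = 14911.602 mm³

Volume = 14911.602 mm³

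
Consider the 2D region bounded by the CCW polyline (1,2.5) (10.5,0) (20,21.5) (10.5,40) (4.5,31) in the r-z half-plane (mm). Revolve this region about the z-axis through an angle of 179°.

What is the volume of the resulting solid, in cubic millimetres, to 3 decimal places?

Profile (r,z), 5 vertices: (1,2.5) (10.5,0) (20,21.5) (10.5,40) (4.5,31)
edge 0: (1,2.5)→(10.5,0)  cross = 1·0 − 10.5·2.5 = -26.2500; (r_i+r_j)·cross = 11.5·-26.2500 = -301.8750
edge 1: (10.5,0)→(20,21.5)  cross = 10.5·21.5 − 20·0 = 225.7500; (r_i+r_j)·cross = 30.5·225.7500 = 6885.3750
edge 2: (20,21.5)→(10.5,40)  cross = 20·40 − 10.5·21.5 = 574.2500; (r_i+r_j)·cross = 30.5·574.2500 = 17514.6250
edge 3: (10.5,40)→(4.5,31)  cross = 10.5·31 − 4.5·40 = 145.5000; (r_i+r_j)·cross = 15·145.5000 = 2182.5000
edge 4: (4.5,31)→(1,2.5)  cross = 4.5·2.5 − 1·31 = -19.7500; (r_i+r_j)·cross = 5.5·-19.7500 = -108.6250
Σcross = 899.5000 → A = |Σcross|/2 = 449.7500 mm²
Σ(r_i+r_j)·cross = 26172.0000 → first moment M = |Σ|/6 = 4362.0000
R_c = M/A = 4362.0000/449.7500 = 9.6987 mm
θ = 179° = 3.124139 rad
V = θ·R_c·A = 3.124139·9.6987·449.7500 = 13627.496 mm³

Volume = 13627.496 mm³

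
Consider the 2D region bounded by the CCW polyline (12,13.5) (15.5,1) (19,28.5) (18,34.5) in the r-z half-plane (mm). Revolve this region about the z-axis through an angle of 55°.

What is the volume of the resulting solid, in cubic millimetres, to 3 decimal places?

Profile (r,z), 4 vertices: (12,13.5) (15.5,1) (19,28.5) (18,34.5)
edge 0: (12,13.5)→(15.5,1)  cross = 12·1 − 15.5·13.5 = -197.2500; (r_i+r_j)·cross = 27.5·-197.2500 = -5424.3750
edge 1: (15.5,1)→(19,28.5)  cross = 15.5·28.5 − 19·1 = 422.7500; (r_i+r_j)·cross = 34.5·422.7500 = 14584.8750
edge 2: (19,28.5)→(18,34.5)  cross = 19·34.5 − 18·28.5 = 142.5000; (r_i+r_j)·cross = 37·142.5000 = 5272.5000
edge 3: (18,34.5)→(12,13.5)  cross = 18·13.5 − 12·34.5 = -171.0000; (r_i+r_j)·cross = 30·-171.0000 = -5130.0000
Σcross = 197.0000 → A = |Σcross|/2 = 98.5000 mm²
Σ(r_i+r_j)·cross = 9303.0000 → first moment M = |Σ|/6 = 1550.5000
R_c = M/A = 1550.5000/98.5000 = 15.7411 mm
θ = 55° = 0.959931 rad
V = θ·R_c·A = 0.959931·15.7411·98.5000 = 1488.373 mm³

Volume = 1488.373 mm³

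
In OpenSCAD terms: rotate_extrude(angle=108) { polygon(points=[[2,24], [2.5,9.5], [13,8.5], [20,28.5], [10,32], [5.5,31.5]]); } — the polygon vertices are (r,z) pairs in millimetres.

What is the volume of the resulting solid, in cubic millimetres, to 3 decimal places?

Profile (r,z), 6 vertices: (2,24) (2.5,9.5) (13,8.5) (20,28.5) (10,32) (5.5,31.5)
edge 0: (2,24)→(2.5,9.5)  cross = 2·9.5 − 2.5·24 = -41.0000; (r_i+r_j)·cross = 4.5·-41.0000 = -184.5000
edge 1: (2.5,9.5)→(13,8.5)  cross = 2.5·8.5 − 13·9.5 = -102.2500; (r_i+r_j)·cross = 15.5·-102.2500 = -1584.8750
edge 2: (13,8.5)→(20,28.5)  cross = 13·28.5 − 20·8.5 = 200.5000; (r_i+r_j)·cross = 33·200.5000 = 6616.5000
edge 3: (20,28.5)→(10,32)  cross = 20·32 − 10·28.5 = 355.0000; (r_i+r_j)·cross = 30·355.0000 = 10650.0000
edge 4: (10,32)→(5.5,31.5)  cross = 10·31.5 − 5.5·32 = 139.0000; (r_i+r_j)·cross = 15.5·139.0000 = 2154.5000
edge 5: (5.5,31.5)→(2,24)  cross = 5.5·24 − 2·31.5 = 69.0000; (r_i+r_j)·cross = 7.5·69.0000 = 517.5000
Σcross = 620.2500 → A = |Σcross|/2 = 310.1250 mm²
Σ(r_i+r_j)·cross = 18169.1250 → first moment M = |Σ|/6 = 3028.1875
R_c = M/A = 3028.1875/310.1250 = 9.7644 mm
θ = 108° = 1.884956 rad
V = θ·R_c·A = 1.884956·9.7644·310.1250 = 5707.999 mm³

Volume = 5707.999 mm³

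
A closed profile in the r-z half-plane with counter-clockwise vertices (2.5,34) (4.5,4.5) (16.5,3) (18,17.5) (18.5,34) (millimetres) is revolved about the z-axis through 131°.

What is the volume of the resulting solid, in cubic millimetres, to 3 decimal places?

Volume = 10584.421 mm³

Profile (r,z), 5 vertices: (2.5,34) (4.5,4.5) (16.5,3) (18,17.5) (18.5,34)
edge 0: (2.5,34)→(4.5,4.5)  cross = 2.5·4.5 − 4.5·34 = -141.7500; (r_i+r_j)·cross = 7·-141.7500 = -992.2500
edge 1: (4.5,4.5)→(16.5,3)  cross = 4.5·3 − 16.5·4.5 = -60.7500; (r_i+r_j)·cross = 21·-60.7500 = -1275.7500
edge 2: (16.5,3)→(18,17.5)  cross = 16.5·17.5 − 18·3 = 234.7500; (r_i+r_j)·cross = 34.5·234.7500 = 8098.8750
edge 3: (18,17.5)→(18.5,34)  cross = 18·34 − 18.5·17.5 = 288.2500; (r_i+r_j)·cross = 36.5·288.2500 = 10521.1250
edge 4: (18.5,34)→(2.5,34)  cross = 18.5·34 − 2.5·34 = 544.0000; (r_i+r_j)·cross = 21·544.0000 = 11424.0000
Σcross = 864.5000 → A = |Σcross|/2 = 432.2500 mm²
Σ(r_i+r_j)·cross = 27776.0000 → first moment M = |Σ|/6 = 4629.3333
R_c = M/A = 4629.3333/432.2500 = 10.7099 mm
θ = 131° = 2.286381 rad
V = θ·R_c·A = 2.286381·10.7099·432.2500 = 10584.421 mm³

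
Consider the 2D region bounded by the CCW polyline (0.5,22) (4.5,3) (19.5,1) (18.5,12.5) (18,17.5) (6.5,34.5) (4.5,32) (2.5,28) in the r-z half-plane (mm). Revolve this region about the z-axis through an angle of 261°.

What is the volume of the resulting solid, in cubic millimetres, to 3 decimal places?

Profile (r,z), 8 vertices: (0.5,22) (4.5,3) (19.5,1) (18.5,12.5) (18,17.5) (6.5,34.5) (4.5,32) (2.5,28)
edge 0: (0.5,22)→(4.5,3)  cross = 0.5·3 − 4.5·22 = -97.5000; (r_i+r_j)·cross = 5·-97.5000 = -487.5000
edge 1: (4.5,3)→(19.5,1)  cross = 4.5·1 − 19.5·3 = -54.0000; (r_i+r_j)·cross = 24·-54.0000 = -1296.0000
edge 2: (19.5,1)→(18.5,12.5)  cross = 19.5·12.5 − 18.5·1 = 225.2500; (r_i+r_j)·cross = 38·225.2500 = 8559.5000
edge 3: (18.5,12.5)→(18,17.5)  cross = 18.5·17.5 − 18·12.5 = 98.7500; (r_i+r_j)·cross = 36.5·98.7500 = 3604.3750
edge 4: (18,17.5)→(6.5,34.5)  cross = 18·34.5 − 6.5·17.5 = 507.2500; (r_i+r_j)·cross = 24.5·507.2500 = 12427.6250
edge 5: (6.5,34.5)→(4.5,32)  cross = 6.5·32 − 4.5·34.5 = 52.7500; (r_i+r_j)·cross = 11·52.7500 = 580.2500
edge 6: (4.5,32)→(2.5,28)  cross = 4.5·28 − 2.5·32 = 46.0000; (r_i+r_j)·cross = 7·46.0000 = 322.0000
edge 7: (2.5,28)→(0.5,22)  cross = 2.5·22 − 0.5·28 = 41.0000; (r_i+r_j)·cross = 3·41.0000 = 123.0000
Σcross = 819.5000 → A = |Σcross|/2 = 409.7500 mm²
Σ(r_i+r_j)·cross = 23833.2500 → first moment M = |Σ|/6 = 3972.2083
R_c = M/A = 3972.2083/409.7500 = 9.6942 mm
θ = 261° = 4.555309 rad
V = θ·R_c·A = 4.555309·9.6942·409.7500 = 18094.638 mm³

Volume = 18094.638 mm³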